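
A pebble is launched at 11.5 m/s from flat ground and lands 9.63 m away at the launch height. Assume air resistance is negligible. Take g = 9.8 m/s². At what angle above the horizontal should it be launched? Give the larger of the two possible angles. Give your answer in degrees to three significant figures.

67.2°

Level-ground range R = v₀² sin(2θ)/g ⇒ sin(2θ) = gR/v₀² = 9.80 × 9.63 / 11.5² = 0.7136.
2θ = 45.53° or 180° − 45.53° = 134.5°, so θ = 22.76° or 67.24°.
The larger angle is 67.24°.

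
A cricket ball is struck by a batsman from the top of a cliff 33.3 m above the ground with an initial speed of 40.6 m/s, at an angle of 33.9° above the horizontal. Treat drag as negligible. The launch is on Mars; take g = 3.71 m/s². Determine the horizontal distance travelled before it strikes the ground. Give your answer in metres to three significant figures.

456 m

Horizontal component vₓ = 40.60 cos 33.9° = 33.70 m/s; vertical v_y0 = 40.60 sin 33.9° = 22.64 m/s.
The projectile lands when y = 33.3 + (22.64) t − ½·3.71·t² = 0. Positive root: t = (22.64 + √(22.64² + 2·3.71·33.3)) / 3.71 = (22.64 + 27.57) / 3.71 = 13.53 s.
Horizontal distance: R = vₓ t = 33.70 × 13.53 = 456.1 m.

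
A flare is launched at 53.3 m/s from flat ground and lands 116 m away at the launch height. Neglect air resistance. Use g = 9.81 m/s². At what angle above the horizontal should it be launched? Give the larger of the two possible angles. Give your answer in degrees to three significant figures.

From R = (v₀²/g) sin 2θ: sin 2θ = 9.81 × 116 / 2840.9 = 0.4006.
2θ = 23.61° or 180° − 23.61° = 156.4°, so θ = 11.81° or 78.19°.
The larger angle is 78.19°.

78.2°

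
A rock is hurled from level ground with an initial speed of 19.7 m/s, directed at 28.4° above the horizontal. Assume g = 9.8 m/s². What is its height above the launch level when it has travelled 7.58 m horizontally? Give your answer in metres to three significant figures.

Components: vₓ = 19.70 cos 28.4° = 17.33 m/s, v_y0 = 19.70 sin 28.4° = 9.370 m/s.
x = vₓ t ⇒ t = 7.58/17.33 = 0.4374 s.
Height: y = v_y0 t − ½ g t² = 9.370 × 0.4374 − 4.900 × 0.4374² = 4.098 − 0.9375 = 3.161 m.

3.16 m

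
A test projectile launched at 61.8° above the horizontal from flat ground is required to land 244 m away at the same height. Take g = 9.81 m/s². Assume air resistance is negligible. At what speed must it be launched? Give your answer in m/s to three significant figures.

On level ground R = v₀² sin 2θ / g ⇒ v₀ = √(gR / sin 2θ).
v₀ = √(9.81 × 244 / sin 123.6°) = √(2394 / 0.8329) = √2873.8 = 53.61 m/s.

53.6 m/s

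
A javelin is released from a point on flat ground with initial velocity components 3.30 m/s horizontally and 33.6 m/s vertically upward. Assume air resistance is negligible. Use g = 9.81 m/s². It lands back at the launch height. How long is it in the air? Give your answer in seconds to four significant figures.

It returns to y = 0 when t = 2 v_y0 / g = 2(33.60)/9.81 = 6.850 s.

6.850 s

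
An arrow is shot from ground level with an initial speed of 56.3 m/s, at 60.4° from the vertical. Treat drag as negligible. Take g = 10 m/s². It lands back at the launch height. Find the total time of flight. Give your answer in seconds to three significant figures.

5.56 s

Resolve: vₓ = 56.30 sin 60.4° = 48.95 m/s and v_y0 = 56.30 cos 60.4° = 27.81 m/s.
Time of flight on level ground: T = 2 v_y0 / g = 2 × 27.81 / 10.0 = 5.562 s.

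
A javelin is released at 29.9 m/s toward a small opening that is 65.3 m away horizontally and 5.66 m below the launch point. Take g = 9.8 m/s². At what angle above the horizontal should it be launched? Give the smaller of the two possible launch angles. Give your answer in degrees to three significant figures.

16.9°

Trajectory: y = x tanθ − g x² (1 + tan²θ)/(2v₀²). With x = 65.3, y = −5.66, v₀ = 29.9, g = 9.80:
23.37 tan²θ − 65.3 tanθ + (17.71) = 0.
tanθ = [65.3 ± √(65.3² − 4 × 23.37 × (17.71))] / (2 × 23.37) = (65.3 ± 51.07) / 46.74, giving tanθ = 0.3044 or 2.490.
θ = 16.93° or 68.12°; the smaller is 16.93°.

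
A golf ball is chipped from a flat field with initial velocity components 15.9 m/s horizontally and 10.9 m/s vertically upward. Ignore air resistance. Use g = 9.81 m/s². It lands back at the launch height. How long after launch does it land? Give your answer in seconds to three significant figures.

It returns to y = 0 when t = 2 v_y0 / g = 2(10.90)/9.81 = 2.222 s.

2.22 s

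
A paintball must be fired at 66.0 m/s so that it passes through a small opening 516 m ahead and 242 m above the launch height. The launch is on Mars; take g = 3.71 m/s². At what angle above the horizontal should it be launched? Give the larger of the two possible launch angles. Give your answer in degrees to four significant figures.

74.89°

Trajectory: y = x tanθ − g x² (1 + tan²θ)/(2v₀²). With x = 516, y = 242, v₀ = 66.0, g = 3.71:
113.4 tan²θ − 516 tanθ + (355.4) = 0.
tanθ = [516 ± √(516² − 4 × 113.4 × (355.4))] / (2 × 113.4) = (516 ± 324.2) / 226.8, giving tanθ = 0.8460 or 3.705.
θ = 40.23° or 74.89°; the larger is 74.89°.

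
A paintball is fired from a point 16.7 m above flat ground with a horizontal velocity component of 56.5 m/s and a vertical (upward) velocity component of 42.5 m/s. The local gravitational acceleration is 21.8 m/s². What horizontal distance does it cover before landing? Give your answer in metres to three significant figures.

241 m

The projectile lands when y = 16.7 + (42.50) t − ½·21.8·t² = 0. Positive root: t = (42.50 + √(42.50² + 2·21.8·16.7)) / 21.8 = (42.50 + 50.34) / 21.8 = 4.259 s.
Horizontal distance: R = vₓ t = 56.50 × 4.259 = 240.6 m.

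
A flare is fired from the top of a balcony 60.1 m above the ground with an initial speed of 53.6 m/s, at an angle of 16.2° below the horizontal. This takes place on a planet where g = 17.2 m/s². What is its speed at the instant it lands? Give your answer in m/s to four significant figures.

Components: vₓ = 53.60 cos 16.2° = 51.47 m/s, v_y0 = −14.95 m/s (downward).
With up positive and y = 0 at the ground: y(t) = 60.1 + (−14.95) t − 8.600 t². Setting y = 0 and taking the positive root: t = [−14.95 + √(14.95² + 2·17.2·60.1)] / 17.2 = (−14.95 + 47.87) / 17.2 = 1.913 s.
Vertical velocity at impact: v_y = v_y0 − g t = −14.95 − 17.2 × 1.913 = −47.87 m/s.
Speed: |v| = √(vₓ² + v_y²) = √(51.47² + 47.87²) = 70.29 m/s.

70.29 m/s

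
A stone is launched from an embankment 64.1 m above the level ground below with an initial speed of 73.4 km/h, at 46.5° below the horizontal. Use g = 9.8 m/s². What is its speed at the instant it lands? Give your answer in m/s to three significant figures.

Convert: 73.4 km/h = 73.4/3.6 = 20.39 m/s.
vₓ = 20.39 cos 46.5° = 14.03 m/s; v_y0 = −14.79 m/s (downward).
Vertical motion (up positive, ground at y = 0): 4.900 t² − (−14.79) t − 64.1 = 0, so t = (−14.79 + √(14.79² + 2·9.80·64.1)) / 9.80 = (−14.79 + 38.41) / 9.80 = 2.410 s.
Vertical velocity at impact: v_y = v_y0 − g t = −14.79 − 9.80 × 2.410 = −38.41 m/s.
Speed: |v| = √(vₓ² + v_y²) = √(14.03² + 38.41²) = 40.89 m/s.

40.9 m/s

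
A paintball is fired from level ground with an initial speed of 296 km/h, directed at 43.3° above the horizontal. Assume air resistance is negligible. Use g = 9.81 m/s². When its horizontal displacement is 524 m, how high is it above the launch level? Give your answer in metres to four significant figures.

Convert: 296 km/h = 296/3.6 = 82.22 m/s.
Horizontal component vₓ = 82.22 cos 43.3° = 59.84 m/s; vertical v_y0 = 82.22 sin 43.3° = 56.39 m/s.
At x = 524 m, t = x/vₓ = 524/59.84 = 8.757 s.
Height: y = v_y0 t − ½ g t² = 56.39 × 8.757 − 4.905 × 8.757² = 493.8 − 376.1 = 117.7 m.

117.7 m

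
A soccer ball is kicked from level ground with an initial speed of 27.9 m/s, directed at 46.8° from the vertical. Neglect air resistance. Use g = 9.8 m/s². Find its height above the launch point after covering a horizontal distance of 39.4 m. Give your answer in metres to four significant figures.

18.61 m

Horizontal component vₓ = 27.90 sin 46.8° = 20.34 m/s; vertical v_y0 = 27.90 cos 46.8° = 19.10 m/s.
Time to reach x = 39.4 m: t = x/vₓ = 39.4/20.34 = 1.937 s.
Height: y = v_y0 t − ½ g t² = 19.10 × 1.937 − 4.900 × 1.937² = 37.00 − 18.39 = 18.61 m.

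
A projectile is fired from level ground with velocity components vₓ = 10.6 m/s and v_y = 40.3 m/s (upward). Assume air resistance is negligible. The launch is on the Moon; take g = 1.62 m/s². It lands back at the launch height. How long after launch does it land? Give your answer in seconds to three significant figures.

49.8 s

Time of flight on level ground: T = 2 v_y0 / g = 2 × 40.30 / 1.62 = 49.75 s.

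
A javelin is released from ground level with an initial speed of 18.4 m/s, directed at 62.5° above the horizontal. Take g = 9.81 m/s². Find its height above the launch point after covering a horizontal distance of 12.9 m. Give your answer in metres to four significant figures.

13.47 m

vₓ = 18.40 cos 62.5° = 8.496 m/s; v_y0 = 18.40 sin 62.5° = 16.32 m/s.
At x = 12.9 m, t = x/vₓ = 12.9/8.496 = 1.518 s.
Height: y = v_y0 t − ½ g t² = 16.32 × 1.518 − 4.905 × 1.518² = 24.78 − 11.31 = 13.47 m.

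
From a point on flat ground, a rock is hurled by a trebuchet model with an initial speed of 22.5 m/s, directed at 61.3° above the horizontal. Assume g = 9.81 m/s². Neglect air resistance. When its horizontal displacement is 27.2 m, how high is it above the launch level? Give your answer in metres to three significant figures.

vₓ = 22.50 cos 61.3° = 10.81 m/s; v_y0 = 22.50 sin 61.3° = 19.74 m/s.
x = vₓ t ⇒ t = 27.2/10.81 = 2.517 s.
Height: y = v_y0 t − ½ g t² = 19.74 × 2.517 − 4.905 × 2.517² = 49.68 − 31.08 = 18.60 m.

18.6 m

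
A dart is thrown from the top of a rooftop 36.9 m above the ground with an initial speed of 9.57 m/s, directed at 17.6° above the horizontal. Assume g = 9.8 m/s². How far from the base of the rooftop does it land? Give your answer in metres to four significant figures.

vₓ = 9.570 cos 17.6° = 9.122 m/s; v_y0 = 9.570 sin 17.6° = 2.894 m/s.
Vertical motion (up positive, ground at y = 0): 4.900 t² − (2.894) t − 36.9 = 0, so t = (2.894 + √(2.894² + 2·9.80·36.9)) / 9.80 = (2.894 + 27.05) / 9.80 = 3.055 s.
Horizontal distance: R = vₓ t = 9.122 × 3.055 = 27.87 m.

27.87 m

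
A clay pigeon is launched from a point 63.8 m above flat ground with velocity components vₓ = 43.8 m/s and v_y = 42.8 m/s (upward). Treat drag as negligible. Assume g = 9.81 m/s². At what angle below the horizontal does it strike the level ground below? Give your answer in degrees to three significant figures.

Vertical motion (up positive, ground at y = 0): 4.905 t² − (42.80) t − 63.8 = 0, so t = (42.80 + √(42.80² + 2·9.81·63.8)) / 9.81 = (42.80 + 55.53) / 9.81 = 10.02 s.
At impact: v_y = v_y0 − g t = −55.53 m/s; vₓ = 43.80 m/s.
Angle below horizontal: arctan(|v_y|/vₓ) = arctan(55.53/43.80) = 51.74°.

51.7°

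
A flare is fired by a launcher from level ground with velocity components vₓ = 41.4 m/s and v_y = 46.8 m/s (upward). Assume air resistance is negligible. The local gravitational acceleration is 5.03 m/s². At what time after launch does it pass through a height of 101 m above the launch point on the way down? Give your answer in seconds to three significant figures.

Require v_y0 t − ½ g t² = 101, i.e. 2.515 t² − 46.80 t + 101 = 0.
t = [46.80 ± √(46.80² − 2·5.03·101)] / 5.03 = (46.80 ± 34.27) / 5.03, so t = 2.492 s or t = 16.12 s.
The descending-branch root is 16.12 s.

16.1 s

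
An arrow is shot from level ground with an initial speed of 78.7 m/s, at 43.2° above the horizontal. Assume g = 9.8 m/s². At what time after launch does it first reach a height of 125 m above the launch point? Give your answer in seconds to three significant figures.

Resolve: vₓ = 78.70 cos 43.2° = 57.37 m/s and v_y0 = 78.70 sin 43.2° = 53.87 m/s.
Height y(t) = 53.87 t − 4.900 t² = 125 gives 4.900 t² − 53.87 t + 125 = 0.
t = [53.87 ± √(53.87² − 2·9.80·125)] / 9.80 = (53.87 ± 21.27) / 9.80, so t = 3.327 s or t = 7.668 s.
The first (ascending) time is 3.327 s.

3.33 s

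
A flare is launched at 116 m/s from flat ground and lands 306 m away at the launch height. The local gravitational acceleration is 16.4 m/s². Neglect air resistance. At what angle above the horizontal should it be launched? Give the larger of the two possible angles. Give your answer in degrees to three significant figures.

R = v₀² sin 2θ / g gives sin 2θ = gR/v₀² = 16.4·306/116² = 0.3729.
2θ = 21.90° or 180° − 21.90° = 158.1°, so θ = 10.95° or 79.05°.
The larger angle is 79.05°.

79.1°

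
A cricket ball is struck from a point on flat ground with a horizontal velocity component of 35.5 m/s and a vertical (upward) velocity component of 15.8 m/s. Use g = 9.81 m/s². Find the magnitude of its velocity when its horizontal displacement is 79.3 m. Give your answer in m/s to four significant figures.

36.02 m/s

At x = 79.3 m, t = x/vₓ = 79.3/35.50 = 2.234 s.
Vertical velocity there: v_y = v_y0 − g t = 15.80 − 9.81 × 2.234 = −6.114 m/s.
Speed: √(vₓ² + v_y²) = √(35.50² + 6.114²) = 36.02 m/s.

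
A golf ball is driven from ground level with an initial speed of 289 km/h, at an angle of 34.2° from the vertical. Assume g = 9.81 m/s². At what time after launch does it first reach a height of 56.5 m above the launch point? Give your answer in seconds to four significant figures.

0.9125 s

Convert: 289 km/h = 289/3.6 = 80.28 m/s.
Horizontal component vₓ = 80.28 sin 34.2° = 45.12 m/s; vertical v_y0 = 80.28 cos 34.2° = 66.40 m/s.
Height y(t) = 66.40 t − 4.905 t² = 56.5 gives 4.905 t² − 66.40 t + 56.5 = 0.
t = [66.40 ± √(66.40² − 2·9.81·56.5)] / 9.81 = (66.40 ± 57.44) / 9.81, so t = 0.9125 s or t = 12.62 s.
The first (ascending) time is 0.9125 s.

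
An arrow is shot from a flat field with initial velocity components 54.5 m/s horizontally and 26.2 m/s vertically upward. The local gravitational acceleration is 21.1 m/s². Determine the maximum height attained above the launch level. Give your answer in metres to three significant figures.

At the apex v_y = 0, so H = v_y0²/(2g) = 26.20²/42.20 = 16.27 m.

16.3 m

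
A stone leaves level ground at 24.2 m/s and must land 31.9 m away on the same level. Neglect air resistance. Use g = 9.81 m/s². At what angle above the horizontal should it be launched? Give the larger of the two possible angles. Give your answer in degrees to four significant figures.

R = v₀² sin 2θ / g gives sin 2θ = gR/v₀² = 9.81·31.9/24.2² = 0.5344.
2θ = 32.30° or 180° − 32.30° = 147.7°, so θ = 16.15° or 73.85°.
The larger angle is 73.85°.

73.85°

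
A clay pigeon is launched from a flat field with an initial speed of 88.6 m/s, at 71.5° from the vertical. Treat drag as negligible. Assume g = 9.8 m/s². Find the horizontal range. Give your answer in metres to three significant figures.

Horizontal component vₓ = 88.60 sin 71.5° = 84.02 m/s; vertical v_y0 = 88.60 cos 71.5° = 28.11 m/s.
Time aloft: T = 2 v_y0 / g = 2 × 28.11 / 9.80 = 5.737 s.
Horizontal distance R = vₓ T = 84.02 × 5.737 = 482.1 m.

482 m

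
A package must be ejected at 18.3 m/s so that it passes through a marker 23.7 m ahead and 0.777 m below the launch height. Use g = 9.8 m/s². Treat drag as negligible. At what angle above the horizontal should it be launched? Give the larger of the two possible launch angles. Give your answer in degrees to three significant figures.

68.4°

Trajectory: y = x tanθ − g x² (1 + tan²θ)/(2v₀²). With x = 23.7, y = −0.777, v₀ = 18.3, g = 9.80:
8.218 tan²θ − 23.7 tanθ + (7.441) = 0.
tanθ = [23.7 ± √(23.7² − 4 × 8.218 × (7.441))] / (2 × 8.218) = (23.7 ± 17.81) / 16.44, giving tanθ = 0.3586 or 2.525.
θ = 19.73° or 68.40°; the larger is 68.40°.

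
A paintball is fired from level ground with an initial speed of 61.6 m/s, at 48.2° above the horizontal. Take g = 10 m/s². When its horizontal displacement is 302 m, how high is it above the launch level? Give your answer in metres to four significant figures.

Components: vₓ = 61.60 cos 48.2° = 41.06 m/s, v_y0 = 61.60 sin 48.2° = 45.92 m/s.
At x = 302 m, t = x/vₓ = 302/41.06 = 7.355 s.
Height: y = v_y0 t − ½ g t² = 45.92 × 7.355 − 5.000 × 7.355² = 337.8 − 270.5 = 67.26 m.

67.26 m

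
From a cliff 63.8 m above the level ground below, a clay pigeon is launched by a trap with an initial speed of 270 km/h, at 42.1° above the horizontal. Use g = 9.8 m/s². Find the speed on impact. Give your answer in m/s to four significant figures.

82.92 m/s

Convert: 270 km/h = 270/3.6 = 75.00 m/s.
vₓ = 75.00 cos 42.1° = 55.65 m/s; v_y0 = 75.00 sin 42.1° = 50.28 m/s.
Vertical motion (up positive, ground at y = 0): 4.900 t² − (50.28) t − 63.8 = 0, so t = (50.28 + √(50.28² + 2·9.80·63.8)) / 9.80 = (50.28 + 61.47) / 9.80 = 11.40 s.
Vertical velocity at impact: v_y = v_y0 − g t = 50.28 − 9.80 × 11.40 = −61.47 m/s.
Speed: |v| = √(vₓ² + v_y²) = √(55.65² + 61.47²) = 82.92 m/s.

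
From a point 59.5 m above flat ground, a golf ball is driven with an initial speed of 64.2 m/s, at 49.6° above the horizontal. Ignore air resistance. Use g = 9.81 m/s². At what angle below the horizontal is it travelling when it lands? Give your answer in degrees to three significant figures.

55.1°

Resolve: vₓ = 64.20 cos 49.6° = 41.61 m/s and v_y0 = 64.20 sin 49.6° = 48.89 m/s.
Vertical motion (up positive, ground at y = 0): 4.905 t² − (48.89) t − 59.5 = 0, so t = (48.89 + √(48.89² + 2·9.81·59.5)) / 9.81 = (48.89 + 59.65) / 9.81 = 11.06 s.
At impact: v_y = v_y0 − g t = −59.65 m/s; vₓ = 41.61 m/s.
Angle below horizontal: arctan(|v_y|/vₓ) = arctan(59.65/41.61) = 55.10°.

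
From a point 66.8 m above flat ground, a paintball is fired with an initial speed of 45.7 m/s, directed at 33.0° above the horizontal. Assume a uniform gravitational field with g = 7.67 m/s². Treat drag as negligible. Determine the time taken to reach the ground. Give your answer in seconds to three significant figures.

8.53 s

Resolve: vₓ = 45.70 cos 33.0° = 38.33 m/s and v_y0 = 45.70 sin 33.0° = 24.89 m/s.
The projectile lands when y = 66.8 + (24.89) t − ½·7.67·t² = 0. Positive root: t = (24.89 + √(24.89² + 2·7.67·66.8)) / 7.67 = (24.89 + 40.55) / 7.67 = 8.532 s.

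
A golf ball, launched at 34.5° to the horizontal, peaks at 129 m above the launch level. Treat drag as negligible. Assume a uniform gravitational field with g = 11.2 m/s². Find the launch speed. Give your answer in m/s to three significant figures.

At the peak v_y = 0, so v_y0 = √(2gH) = √(2 × 11.2 × 129) = 53.75 m/s.
v_y0 = v₀ sin θ ⇒ v₀ = 53.75 / sin 34.5° = 94.91 m/s.

94.9 m/s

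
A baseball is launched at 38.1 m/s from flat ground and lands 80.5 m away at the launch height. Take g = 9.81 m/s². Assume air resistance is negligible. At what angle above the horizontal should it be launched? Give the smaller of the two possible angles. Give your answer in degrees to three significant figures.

Level-ground range R = v₀² sin(2θ)/g ⇒ sin(2θ) = gR/v₀² = 9.81 × 80.5 / 38.1² = 0.5440.
2θ = 32.96° or 180° − 32.96° = 147.0°, so θ = 16.48° or 73.52°.
The smaller angle is 16.48°.

16.5°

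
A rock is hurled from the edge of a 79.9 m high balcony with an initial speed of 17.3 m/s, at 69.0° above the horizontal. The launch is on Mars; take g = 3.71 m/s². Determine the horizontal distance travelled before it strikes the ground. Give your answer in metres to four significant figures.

75.82 m

Horizontal component vₓ = 17.30 cos 69.0° = 6.200 m/s; vertical v_y0 = 17.30 sin 69.0° = 16.15 m/s.
The projectile lands when y = 79.9 + (16.15) t − ½·3.71·t² = 0. Positive root: t = (16.15 + √(16.15² + 2·3.71·79.9)) / 3.71 = (16.15 + 29.22) / 3.71 = 12.23 s.
Horizontal distance: R = vₓ t = 6.200 × 12.23 = 75.82 m.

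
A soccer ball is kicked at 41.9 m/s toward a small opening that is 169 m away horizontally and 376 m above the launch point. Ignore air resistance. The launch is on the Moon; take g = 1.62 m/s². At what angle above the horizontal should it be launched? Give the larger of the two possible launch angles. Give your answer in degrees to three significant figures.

84.2°

Trajectory: y = x tanθ − g x² (1 + tan²θ)/(2v₀²). With x = 169, y = 376, v₀ = 41.9, g = 1.62:
13.18 tan²θ − 169 tanθ + (389.2) = 0.
tanθ = [169 ± √(169² − 4 × 13.18 × (389.2))] / (2 × 13.18) = (169 ± 89.71) / 26.35, giving tanθ = 3.009 or 9.816.
θ = 71.61° or 84.18°; the larger is 84.18°.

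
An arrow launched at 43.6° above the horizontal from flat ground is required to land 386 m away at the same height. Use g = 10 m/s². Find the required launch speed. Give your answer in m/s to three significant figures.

62.2 m/s

From R = (v₀² / g) sin 2θ: v₀ = √(gR / sin 2θ).
v₀ = √(10.0 × 386 / sin 87.20°) = √(3860 / 0.9988) = √3864.6 = 62.17 m/s.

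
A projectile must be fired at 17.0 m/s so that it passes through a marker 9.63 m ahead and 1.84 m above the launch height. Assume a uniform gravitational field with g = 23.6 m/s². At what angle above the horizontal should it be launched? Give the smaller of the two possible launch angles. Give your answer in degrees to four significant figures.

Trajectory: y = x tanθ − g x² (1 + tan²θ)/(2v₀²). With x = 9.63, y = 1.84, v₀ = 17.0, g = 23.6:
3.786 tan²θ − 9.63 tanθ + (5.626) = 0.
tanθ = [9.63 ± √(9.63² − 4 × 3.786 × (5.626))] / (2 × 3.786) = (9.63 ± 2.742) / 7.573, giving tanθ = 0.9096 or 1.634.
θ = 42.29° or 58.53°; the smaller is 42.29°.

42.29°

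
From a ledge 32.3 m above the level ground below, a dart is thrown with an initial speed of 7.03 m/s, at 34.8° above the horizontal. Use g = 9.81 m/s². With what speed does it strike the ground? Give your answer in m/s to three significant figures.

26.1 m/s

Horizontal component vₓ = 7.030 cos 34.8° = 5.773 m/s; vertical v_y0 = 7.030 sin 34.8° = 4.012 m/s.
With up positive and y = 0 at the ground: y(t) = 32.3 + (4.012) t − 4.905 t². Setting y = 0 and taking the positive root: t = [4.012 + √(4.012² + 2·9.81·32.3)] / 9.81 = (4.012 + 25.49) / 9.81 = 3.008 s.
Vertical velocity at impact: v_y = v_y0 − g t = 4.012 − 9.81 × 3.008 = −25.49 m/s.
Speed: |v| = √(vₓ² + v_y²) = √(5.773² + 25.49²) = 26.14 m/s.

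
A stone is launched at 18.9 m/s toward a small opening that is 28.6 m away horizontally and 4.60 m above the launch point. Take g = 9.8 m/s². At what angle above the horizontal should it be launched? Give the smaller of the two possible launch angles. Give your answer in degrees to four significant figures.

39.06°

Trajectory: y = x tanθ − g x² (1 + tan²θ)/(2v₀²). With x = 28.6, y = 4.60, v₀ = 18.9, g = 9.80:
11.22 tan²θ − 28.6 tanθ + (15.82) = 0.
tanθ = [28.6 ± √(28.6² − 4 × 11.22 × (15.82))] / (2 × 11.22) = (28.6 ± 10.39) / 22.44, giving tanθ = 0.8115 or 1.737.
θ = 39.06° or 60.08°; the smaller is 39.06°.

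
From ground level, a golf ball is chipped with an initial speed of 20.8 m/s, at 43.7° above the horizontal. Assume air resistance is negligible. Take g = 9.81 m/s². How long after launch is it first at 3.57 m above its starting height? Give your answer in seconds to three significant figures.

Components: vₓ = 20.80 cos 43.7° = 15.04 m/s, v_y0 = 20.80 sin 43.7° = 14.37 m/s.
Set y = v_y0 t − ½ g t² = 3.57: 4.905 t² − 14.37 t + 3.57 = 0.
Quadratic formula: t = (14.37 ± √136.46) / 9.81 = (14.37 ± 11.68) / 9.81 → t = 0.2741 s or 2.656 s.
The first (ascending) time is 0.2741 s.

0.274 s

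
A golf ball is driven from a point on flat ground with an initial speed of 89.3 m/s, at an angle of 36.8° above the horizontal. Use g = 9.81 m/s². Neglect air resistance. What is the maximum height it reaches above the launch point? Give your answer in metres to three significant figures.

vₓ = 89.30 cos 36.8° = 71.51 m/s; v_y0 = 89.30 sin 36.8° = 53.49 m/s.
Maximum height: H = v_y0² / (2g) = 53.49² / (2 × 9.81) = 145.8 m.

146 m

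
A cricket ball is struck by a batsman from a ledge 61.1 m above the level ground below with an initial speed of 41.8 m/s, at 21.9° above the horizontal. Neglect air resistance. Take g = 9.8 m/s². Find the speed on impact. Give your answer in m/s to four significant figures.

54.27 m/s

Components: vₓ = 41.80 cos 21.9° = 38.78 m/s, v_y0 = 41.80 sin 21.9° = 15.59 m/s.
Vertical motion (up positive, ground at y = 0): 4.900 t² − (15.59) t − 61.1 = 0, so t = (15.59 + √(15.59² + 2·9.80·61.1)) / 9.80 = (15.59 + 37.96) / 9.80 = 5.464 s.
Vertical velocity at impact: v_y = v_y0 − g t = 15.59 − 9.80 × 5.464 = −37.96 m/s.
Speed: |v| = √(vₓ² + v_y²) = √(38.78² + 37.96²) = 54.27 m/s.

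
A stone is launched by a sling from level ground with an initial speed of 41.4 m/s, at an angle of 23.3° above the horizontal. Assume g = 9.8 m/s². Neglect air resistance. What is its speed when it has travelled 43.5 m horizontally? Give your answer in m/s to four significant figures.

Resolve: vₓ = 41.40 cos 23.3° = 38.02 m/s and v_y0 = 41.40 sin 23.3° = 16.38 m/s.
At x = 43.5 m, t = x/vₓ = 43.5/38.02 = 1.144 s.
Vertical velocity there: v_y = v_y0 − g t = 16.38 − 9.80 × 1.144 = 5.164 m/s.
Speed: √(vₓ² + v_y²) = √(38.02² + 5.164²) = 38.37 m/s.

38.37 m/s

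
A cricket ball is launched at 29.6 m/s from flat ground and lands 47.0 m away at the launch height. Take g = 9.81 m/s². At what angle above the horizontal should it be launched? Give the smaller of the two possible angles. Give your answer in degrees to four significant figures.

R = v₀² sin 2θ / g gives sin 2θ = gR/v₀² = 9.81·47.0/29.6² = 0.5262.
2θ = 31.75° or 180° − 31.75° = 148.2°, so θ = 15.88° or 74.12°.
The smaller angle is 15.88°.

15.88°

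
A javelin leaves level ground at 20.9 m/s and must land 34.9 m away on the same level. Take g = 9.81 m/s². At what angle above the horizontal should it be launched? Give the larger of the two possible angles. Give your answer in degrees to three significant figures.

64.2°

Level-ground range R = v₀² sin(2θ)/g ⇒ sin(2θ) = gR/v₀² = 9.81 × 34.9 / 20.9² = 0.7838.
2θ = 51.61° or 180° − 51.61° = 128.4°, so θ = 25.80° or 64.20°.
The larger angle is 64.20°.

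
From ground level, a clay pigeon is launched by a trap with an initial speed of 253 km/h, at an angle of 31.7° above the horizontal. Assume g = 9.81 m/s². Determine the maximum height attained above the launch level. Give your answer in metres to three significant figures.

69.5 m

Convert: 253 km/h = 253/3.6 = 70.28 m/s.
vₓ = 70.28 cos 31.7° = 59.79 m/s; v_y0 = 70.28 sin 31.7° = 36.93 m/s.
Peak height H = v_y0² / (2g) = 1363.7 / 19.62 = 69.51 m.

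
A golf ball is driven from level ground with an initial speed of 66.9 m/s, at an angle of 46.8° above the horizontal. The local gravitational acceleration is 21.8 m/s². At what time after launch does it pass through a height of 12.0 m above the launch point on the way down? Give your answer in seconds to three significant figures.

4.21 s

Horizontal component vₓ = 66.90 cos 46.8° = 45.80 m/s; vertical v_y0 = 66.90 sin 46.8° = 48.77 m/s.
Set y = v_y0 t − ½ g t² = 12.0: 10.90 t² − 48.77 t + 12.0 = 0.
Quadratic formula: t = (48.77 ± √1855.1) / 21.8 = (48.77 ± 43.07) / 21.8 → t = 0.2613 s or 4.213 s.
The descending-branch root is 4.213 s.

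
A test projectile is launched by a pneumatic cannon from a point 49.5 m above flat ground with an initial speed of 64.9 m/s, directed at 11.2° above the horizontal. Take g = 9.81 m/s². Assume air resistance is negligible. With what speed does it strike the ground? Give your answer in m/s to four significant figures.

vₓ = 64.90 cos 11.2° = 63.66 m/s; v_y0 = 64.90 sin 11.2° = 12.61 m/s.
Vertical motion (up positive, ground at y = 0): 4.905 t² − (12.61) t − 49.5 = 0, so t = (12.61 + √(12.61² + 2·9.81·49.5)) / 9.81 = (12.61 + 33.62) / 9.81 = 4.712 s.
Vertical velocity at impact: v_y = v_y0 − g t = 12.61 − 9.81 × 4.712 = −33.62 m/s.
Speed: |v| = √(vₓ² + v_y²) = √(63.66² + 33.62²) = 71.99 m/s.

71.99 m/s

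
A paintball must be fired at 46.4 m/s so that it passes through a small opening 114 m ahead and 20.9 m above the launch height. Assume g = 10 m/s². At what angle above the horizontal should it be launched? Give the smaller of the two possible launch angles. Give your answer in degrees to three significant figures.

Trajectory: y = x tanθ − g x² (1 + tan²θ)/(2v₀²). With x = 114, y = 20.9, v₀ = 46.4, g = 10.0:
30.18 tan²θ − 114 tanθ + (51.08) = 0.
tanθ = [114 ± √(114² − 4 × 30.18 × (51.08))] / (2 × 30.18) = (114 ± 82.64) / 60.36, giving tanθ = 0.5196 or 3.258.
θ = 27.45° or 72.93°; the smaller is 27.45°.

27.5°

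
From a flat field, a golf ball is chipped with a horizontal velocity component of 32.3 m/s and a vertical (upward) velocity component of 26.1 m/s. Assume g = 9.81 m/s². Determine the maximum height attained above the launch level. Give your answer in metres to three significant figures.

34.7 m

Peak height H = v_y0² / (2g) = 681.21 / 19.62 = 34.72 m.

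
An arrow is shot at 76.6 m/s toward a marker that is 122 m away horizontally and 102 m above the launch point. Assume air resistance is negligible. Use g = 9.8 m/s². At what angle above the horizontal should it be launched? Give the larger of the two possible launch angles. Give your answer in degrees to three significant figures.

83.5°

Trajectory: y = x tanθ − g x² (1 + tan²θ)/(2v₀²). With x = 122, y = 102, v₀ = 76.6, g = 9.80:
12.43 tan²θ − 122 tanθ + (114.4) = 0.
tanθ = [122 ± √(122² − 4 × 12.43 × (114.4))] / (2 × 12.43) = (122 ± 95.89) / 24.86, giving tanθ = 1.050 or 8.765.
θ = 46.41° or 83.49°; the larger is 83.49°.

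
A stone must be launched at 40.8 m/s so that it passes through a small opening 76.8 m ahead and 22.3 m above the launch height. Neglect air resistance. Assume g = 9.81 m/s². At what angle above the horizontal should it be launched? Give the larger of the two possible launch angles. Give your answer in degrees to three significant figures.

75.3°

Trajectory: y = x tanθ − g x² (1 + tan²θ)/(2v₀²). With x = 76.8, y = 22.3, v₀ = 40.8, g = 9.81:
17.38 tan²θ − 76.8 tanθ + (39.68) = 0.
tanθ = [76.8 ± √(76.8² − 4 × 17.38 × (39.68))] / (2 × 17.38) = (76.8 ± 56.03) / 34.76, giving tanθ = 0.5974 or 3.822.
θ = 30.86° or 75.34°; the larger is 75.34°.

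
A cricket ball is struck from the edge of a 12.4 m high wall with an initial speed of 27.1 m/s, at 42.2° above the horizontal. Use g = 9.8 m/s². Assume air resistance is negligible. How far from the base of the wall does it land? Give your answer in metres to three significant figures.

Horizontal component vₓ = 27.10 cos 42.2° = 20.08 m/s; vertical v_y0 = 27.10 sin 42.2° = 18.20 m/s.
With up positive and y = 0 at the ground: y(t) = 12.4 + (18.20) t − 4.900 t². Setting y = 0 and taking the positive root: t = [18.20 + √(18.20² + 2·9.80·12.4)] / 9.80 = (18.20 + 23.97) / 9.80 = 4.303 s.
Horizontal distance: R = vₓ t = 20.08 × 4.303 = 86.39 m.

86.4 m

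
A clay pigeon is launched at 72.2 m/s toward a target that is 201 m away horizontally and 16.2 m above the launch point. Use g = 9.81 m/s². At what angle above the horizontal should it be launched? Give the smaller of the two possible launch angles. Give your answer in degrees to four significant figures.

15.91°

Trajectory: y = x tanθ − g x² (1 + tan²θ)/(2v₀²). With x = 201, y = 16.2, v₀ = 72.2, g = 9.81:
38.02 tan²θ − 201 tanθ + (54.22) = 0.
tanθ = [201 ± √(201² − 4 × 38.02 × (54.22))] / (2 × 38.02) = (201 ± 179.3) / 76.03, giving tanθ = 0.2851 or 5.002.
θ = 15.91° or 78.70°; the smaller is 15.91°.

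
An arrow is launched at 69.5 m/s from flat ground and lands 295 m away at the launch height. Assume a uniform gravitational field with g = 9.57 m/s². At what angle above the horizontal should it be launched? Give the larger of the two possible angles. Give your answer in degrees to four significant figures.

72.12°

R = v₀² sin 2θ / g gives sin 2θ = gR/v₀² = 9.57·295/69.5² = 0.5845.
2θ = 35.77° or 180° − 35.77° = 144.2°, so θ = 17.88° or 72.12°.
The larger angle is 72.12°.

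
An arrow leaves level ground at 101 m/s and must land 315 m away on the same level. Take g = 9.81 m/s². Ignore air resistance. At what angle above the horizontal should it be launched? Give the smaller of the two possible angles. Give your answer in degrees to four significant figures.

8.817°

From R = (v₀²/g) sin 2θ: sin 2θ = 9.81 × 315 / 10201 = 0.3029.
2θ = 17.63° or 180° − 17.63° = 162.4°, so θ = 8.817° or 81.18°.
The smaller angle is 8.817°.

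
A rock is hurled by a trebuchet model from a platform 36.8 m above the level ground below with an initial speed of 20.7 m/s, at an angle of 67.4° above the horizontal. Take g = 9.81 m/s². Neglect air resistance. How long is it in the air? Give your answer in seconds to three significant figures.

vₓ = 20.70 cos 67.4° = 7.955 m/s; v_y0 = 20.70 sin 67.4° = 19.11 m/s.
With up positive and y = 0 at the ground: y(t) = 36.8 + (19.11) t − 4.905 t². Setting y = 0 and taking the positive root: t = [19.11 + √(19.11² + 2·9.81·36.8)] / 9.81 = (19.11 + 32.97) / 9.81 = 5.309 s.

5.31 s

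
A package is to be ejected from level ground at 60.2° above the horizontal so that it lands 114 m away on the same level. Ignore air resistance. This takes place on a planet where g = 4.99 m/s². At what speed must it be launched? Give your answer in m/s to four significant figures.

25.68 m/s

On level ground R = v₀² sin 2θ / g ⇒ v₀ = √(gR / sin 2θ).
v₀ = √(4.99 × 114 / sin 120.4°) = √(568.9 / 0.8625) = √659.54 = 25.68 m/s.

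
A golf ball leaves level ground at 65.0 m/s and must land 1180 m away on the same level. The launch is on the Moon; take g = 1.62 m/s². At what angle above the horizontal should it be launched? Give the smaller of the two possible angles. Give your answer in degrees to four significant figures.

13.45°

From R = (v₀²/g) sin 2θ: sin 2θ = 1.62 × 1180 / 4225.0 = 0.4524.
2θ = 26.90° or 180° − 26.90° = 153.1°, so θ = 13.45° or 76.55°.
The smaller angle is 13.45°.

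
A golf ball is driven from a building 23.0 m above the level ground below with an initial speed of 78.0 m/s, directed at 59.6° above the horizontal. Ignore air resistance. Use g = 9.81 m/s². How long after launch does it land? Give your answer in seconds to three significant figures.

vₓ = 78.00 cos 59.6° = 39.47 m/s; v_y0 = 78.00 sin 59.6° = 67.28 m/s.
The projectile lands when y = 23.0 + (67.28) t − ½·9.81·t² = 0. Positive root: t = (67.28 + √(67.28² + 2·9.81·23.0)) / 9.81 = (67.28 + 70.55) / 9.81 = 14.05 s.

14.0 s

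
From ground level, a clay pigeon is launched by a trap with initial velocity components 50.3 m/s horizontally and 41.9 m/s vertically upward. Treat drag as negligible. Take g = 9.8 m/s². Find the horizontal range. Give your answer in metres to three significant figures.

430 m

Flight time T = 2 v_y0 / g = 8.551 s.
Horizontal distance R = vₓ T = 50.30 × 8.551 = 430.1 m.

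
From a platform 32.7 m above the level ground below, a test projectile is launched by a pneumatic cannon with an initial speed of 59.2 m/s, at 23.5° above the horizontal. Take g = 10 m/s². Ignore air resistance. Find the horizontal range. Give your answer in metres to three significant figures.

Resolve: vₓ = 59.20 cos 23.5° = 54.29 m/s and v_y0 = 59.20 sin 23.5° = 23.61 m/s.
With up positive and y = 0 at the ground: y(t) = 32.7 + (23.61) t − 5.000 t². Setting y = 0 and taking the positive root: t = [23.61 + √(23.61² + 2·10.0·32.7)] / 10.0 = (23.61 + 34.80) / 10.0 = 5.841 s.
Horizontal distance: R = vₓ t = 54.29 × 5.841 = 317.1 m.

317 m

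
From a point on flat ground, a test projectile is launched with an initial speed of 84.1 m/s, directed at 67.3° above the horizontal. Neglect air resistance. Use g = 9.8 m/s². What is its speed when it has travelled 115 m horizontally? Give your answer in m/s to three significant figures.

vₓ = 84.10 cos 67.3° = 32.45 m/s; v_y0 = 84.10 sin 67.3° = 77.59 m/s.
At x = 115 m, t = x/vₓ = 115/32.45 = 3.543 s.
Vertical velocity there: v_y = v_y0 − g t = 77.59 − 9.80 × 3.543 = 42.86 m/s.
Speed: √(vₓ² + v_y²) = √(32.45² + 42.86²) = 53.76 m/s.

53.8 m/s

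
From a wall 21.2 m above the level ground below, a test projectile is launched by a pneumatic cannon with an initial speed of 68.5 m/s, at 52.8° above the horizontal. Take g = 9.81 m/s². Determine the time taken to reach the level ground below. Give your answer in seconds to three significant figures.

Components: vₓ = 68.50 cos 52.8° = 41.42 m/s, v_y0 = 68.50 sin 52.8° = 54.56 m/s.
The projectile lands when y = 21.2 + (54.56) t − ½·9.81·t² = 0. Positive root: t = (54.56 + √(54.56² + 2·9.81·21.2)) / 9.81 = (54.56 + 58.25) / 9.81 = 11.50 s.

11.5 s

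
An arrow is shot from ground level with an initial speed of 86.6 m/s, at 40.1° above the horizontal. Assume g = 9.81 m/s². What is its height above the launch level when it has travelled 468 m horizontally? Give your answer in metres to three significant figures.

Components: vₓ = 86.60 cos 40.1° = 66.24 m/s, v_y0 = 86.60 sin 40.1° = 55.78 m/s.
Time to reach x = 468 m: t = x/vₓ = 468/66.24 = 7.065 s.
Height: y = v_y0 t − ½ g t² = 55.78 × 7.065 − 4.905 × 7.065² = 394.1 − 244.8 = 149.3 m.

149 m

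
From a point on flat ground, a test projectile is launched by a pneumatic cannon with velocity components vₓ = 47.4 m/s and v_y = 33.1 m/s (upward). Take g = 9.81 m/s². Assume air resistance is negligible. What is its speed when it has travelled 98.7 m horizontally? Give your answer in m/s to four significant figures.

49.06 m/s

At x = 98.7 m, t = x/vₓ = 98.7/47.40 = 2.082 s.
Vertical velocity there: v_y = v_y0 − g t = 33.10 − 9.81 × 2.082 = 12.67 m/s.
Speed: √(vₓ² + v_y²) = √(47.40² + 12.67²) = 49.06 m/s.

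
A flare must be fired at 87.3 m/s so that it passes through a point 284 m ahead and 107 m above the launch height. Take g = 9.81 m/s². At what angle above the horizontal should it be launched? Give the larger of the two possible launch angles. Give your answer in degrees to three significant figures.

Trajectory: y = x tanθ − g x² (1 + tan²θ)/(2v₀²). With x = 284, y = 107, v₀ = 87.3, g = 9.81:
51.91 tan²θ − 284 tanθ + (158.9) = 0.
tanθ = [284 ± √(284² − 4 × 51.91 × (158.9))] / (2 × 51.91) = (284 ± 218.3) / 103.8, giving tanθ = 0.6327 or 4.838.
θ = 32.32° or 78.32°; the larger is 78.32°.

78.3°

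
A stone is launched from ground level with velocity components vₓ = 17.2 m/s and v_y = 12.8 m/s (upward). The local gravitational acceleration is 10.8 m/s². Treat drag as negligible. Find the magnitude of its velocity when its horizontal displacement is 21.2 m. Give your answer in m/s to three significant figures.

At x = 21.2 m, t = x/vₓ = 21.2/17.20 = 1.233 s.
Vertical velocity there: v_y = v_y0 − g t = 12.80 − 10.8 × 1.233 = −0.5116 m/s.
Speed: √(vₓ² + v_y²) = √(17.20² + 0.5116²) = 17.21 m/s.

17.2 m/s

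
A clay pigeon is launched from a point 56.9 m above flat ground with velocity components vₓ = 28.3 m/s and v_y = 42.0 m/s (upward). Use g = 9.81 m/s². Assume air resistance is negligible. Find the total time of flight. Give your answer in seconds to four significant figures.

Vertical motion (up positive, ground at y = 0): 4.905 t² − (42.00) t − 56.9 = 0, so t = (42.00 + √(42.00² + 2·9.81·56.9)) / 9.81 = (42.00 + 53.67) / 9.81 = 9.752 s.

9.752 s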